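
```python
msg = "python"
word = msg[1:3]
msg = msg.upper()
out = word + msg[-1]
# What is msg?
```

Trace (tracking msg):
msg = 'python'  # -> msg = 'python'
word = msg[1:3]  # -> word = 'yt'
msg = msg.upper()  # -> msg = 'PYTHON'
out = word + msg[-1]  # -> out = 'ytN'

Answer: 'PYTHON'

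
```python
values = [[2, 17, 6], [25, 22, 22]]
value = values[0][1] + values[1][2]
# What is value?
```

Answer: 39

Derivation:
Trace (tracking value):
values = [[2, 17, 6], [25, 22, 22]]  # -> values = [[2, 17, 6], [25, 22, 22]]
value = values[0][1] + values[1][2]  # -> value = 39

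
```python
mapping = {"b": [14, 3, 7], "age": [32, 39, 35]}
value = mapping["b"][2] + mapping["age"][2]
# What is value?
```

Answer: 42

Derivation:
Trace (tracking value):
mapping = {'b': [14, 3, 7], 'age': [32, 39, 35]}  # -> mapping = {'b': [14, 3, 7], 'age': [32, 39, 35]}
value = mapping['b'][2] + mapping['age'][2]  # -> value = 42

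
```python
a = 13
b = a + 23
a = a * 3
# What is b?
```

Answer: 36

Derivation:
Trace (tracking b):
a = 13  # -> a = 13
b = a + 23  # -> b = 36
a = a * 3  # -> a = 39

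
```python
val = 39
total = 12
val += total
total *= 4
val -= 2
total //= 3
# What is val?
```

Answer: 49

Derivation:
Trace (tracking val):
val = 39  # -> val = 39
total = 12  # -> total = 12
val += total  # -> val = 51
total *= 4  # -> total = 48
val -= 2  # -> val = 49
total //= 3  # -> total = 16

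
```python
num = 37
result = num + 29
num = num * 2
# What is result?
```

Trace (tracking result):
num = 37  # -> num = 37
result = num + 29  # -> result = 66
num = num * 2  # -> num = 74

Answer: 66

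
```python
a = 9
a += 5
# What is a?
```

Answer: 14

Derivation:
Trace (tracking a):
a = 9  # -> a = 9
a += 5  # -> a = 14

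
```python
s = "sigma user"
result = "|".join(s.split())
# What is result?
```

Trace (tracking result):
s = 'sigma user'  # -> s = 'sigma user'
result = '|'.join(s.split())  # -> result = 'sigma|user'

Answer: 'sigma|user'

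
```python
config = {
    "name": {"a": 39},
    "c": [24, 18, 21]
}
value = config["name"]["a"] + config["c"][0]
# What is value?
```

Trace (tracking value):
config = {'name': {'a': 39}, 'c': [24, 18, 21]}  # -> config = {'name': {'a': 39}, 'c': [24, 18, 21]}
value = config['name']['a'] + config['c'][0]  # -> value = 63

Answer: 63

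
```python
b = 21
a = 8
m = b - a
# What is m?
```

Answer: 13

Derivation:
Trace (tracking m):
b = 21  # -> b = 21
a = 8  # -> a = 8
m = b - a  # -> m = 13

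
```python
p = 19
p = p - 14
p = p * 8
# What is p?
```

Answer: 40

Derivation:
Trace (tracking p):
p = 19  # -> p = 19
p = p - 14  # -> p = 5
p = p * 8  # -> p = 40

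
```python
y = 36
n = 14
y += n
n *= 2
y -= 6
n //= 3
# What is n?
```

Answer: 9

Derivation:
Trace (tracking n):
y = 36  # -> y = 36
n = 14  # -> n = 14
y += n  # -> y = 50
n *= 2  # -> n = 28
y -= 6  # -> y = 44
n //= 3  # -> n = 9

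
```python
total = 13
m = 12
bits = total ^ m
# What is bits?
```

Answer: 1

Derivation:
Trace (tracking bits):
total = 13  # -> total = 13
m = 12  # -> m = 12
bits = total ^ m  # -> bits = 1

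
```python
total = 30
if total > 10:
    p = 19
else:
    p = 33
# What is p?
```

Trace (tracking p):
total = 30  # -> total = 30
if total > 10:  # condition is True
    p = 19  # -> p = 19

Answer: 19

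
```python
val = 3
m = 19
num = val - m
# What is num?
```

Trace (tracking num):
val = 3  # -> val = 3
m = 19  # -> m = 19
num = val - m  # -> num = -16

Answer: -16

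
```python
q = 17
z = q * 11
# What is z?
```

Answer: 187

Derivation:
Trace (tracking z):
q = 17  # -> q = 17
z = q * 11  # -> z = 187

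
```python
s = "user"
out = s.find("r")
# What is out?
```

Answer: 3

Derivation:
Trace (tracking out):
s = 'user'  # -> s = 'user'
out = s.find('r')  # -> out = 3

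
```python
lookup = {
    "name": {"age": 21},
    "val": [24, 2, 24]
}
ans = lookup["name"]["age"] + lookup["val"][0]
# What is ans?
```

Trace (tracking ans):
lookup = {'name': {'age': 21}, 'val': [24, 2, 24]}  # -> lookup = {'name': {'age': 21}, 'val': [24, 2, 24]}
ans = lookup['name']['age'] + lookup['val'][0]  # -> ans = 45

Answer: 45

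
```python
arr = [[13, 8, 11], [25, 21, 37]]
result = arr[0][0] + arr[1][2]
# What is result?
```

Trace (tracking result):
arr = [[13, 8, 11], [25, 21, 37]]  # -> arr = [[13, 8, 11], [25, 21, 37]]
result = arr[0][0] + arr[1][2]  # -> result = 50

Answer: 50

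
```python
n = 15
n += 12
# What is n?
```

Trace (tracking n):
n = 15  # -> n = 15
n += 12  # -> n = 27

Answer: 27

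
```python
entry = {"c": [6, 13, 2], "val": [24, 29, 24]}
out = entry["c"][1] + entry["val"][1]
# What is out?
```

Answer: 42

Derivation:
Trace (tracking out):
entry = {'c': [6, 13, 2], 'val': [24, 29, 24]}  # -> entry = {'c': [6, 13, 2], 'val': [24, 29, 24]}
out = entry['c'][1] + entry['val'][1]  # -> out = 42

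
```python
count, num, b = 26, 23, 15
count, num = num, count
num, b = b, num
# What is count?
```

Answer: 23

Derivation:
Trace (tracking count):
count, num, b = (26, 23, 15)  # -> count = 26, num = 23, b = 15
count, num = (num, count)  # -> count = 23, num = 26
num, b = (b, num)  # -> num = 15, b = 26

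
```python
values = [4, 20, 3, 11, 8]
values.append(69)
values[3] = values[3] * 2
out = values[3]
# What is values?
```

Answer: [4, 20, 3, 22, 8, 69]

Derivation:
Trace (tracking values):
values = [4, 20, 3, 11, 8]  # -> values = [4, 20, 3, 11, 8]
values.append(69)  # -> values = [4, 20, 3, 11, 8, 69]
values[3] = values[3] * 2  # -> values = [4, 20, 3, 22, 8, 69]
out = values[3]  # -> out = 22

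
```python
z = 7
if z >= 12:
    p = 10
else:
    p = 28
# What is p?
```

Answer: 28

Derivation:
Trace (tracking p):
z = 7  # -> z = 7
if z >= 12:  # condition is False
else:
    p = 28  # -> p = 28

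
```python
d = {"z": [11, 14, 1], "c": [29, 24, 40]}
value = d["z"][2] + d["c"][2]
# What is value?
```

Answer: 41

Derivation:
Trace (tracking value):
d = {'z': [11, 14, 1], 'c': [29, 24, 40]}  # -> d = {'z': [11, 14, 1], 'c': [29, 24, 40]}
value = d['z'][2] + d['c'][2]  # -> value = 41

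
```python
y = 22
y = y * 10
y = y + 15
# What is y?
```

Answer: 235

Derivation:
Trace (tracking y):
y = 22  # -> y = 22
y = y * 10  # -> y = 220
y = y + 15  # -> y = 235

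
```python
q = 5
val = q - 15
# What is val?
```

Trace (tracking val):
q = 5  # -> q = 5
val = q - 15  # -> val = -10

Answer: -10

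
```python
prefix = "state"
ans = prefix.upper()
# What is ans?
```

Answer: 'STATE'

Derivation:
Trace (tracking ans):
prefix = 'state'  # -> prefix = 'state'
ans = prefix.upper()  # -> ans = 'STATE'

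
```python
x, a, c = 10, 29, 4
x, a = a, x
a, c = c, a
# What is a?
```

Trace (tracking a):
x, a, c = (10, 29, 4)  # -> x = 10, a = 29, c = 4
x, a = (a, x)  # -> x = 29, a = 10
a, c = (c, a)  # -> a = 4, c = 10

Answer: 4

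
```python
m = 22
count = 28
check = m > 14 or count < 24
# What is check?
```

Answer: True

Derivation:
Trace (tracking check):
m = 22  # -> m = 22
count = 28  # -> count = 28
check = m > 14 or count < 24  # -> check = True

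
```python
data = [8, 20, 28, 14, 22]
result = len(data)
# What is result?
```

Trace (tracking result):
data = [8, 20, 28, 14, 22]  # -> data = [8, 20, 28, 14, 22]
result = len(data)  # -> result = 5

Answer: 5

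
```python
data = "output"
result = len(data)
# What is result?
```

Answer: 6

Derivation:
Trace (tracking result):
data = 'output'  # -> data = 'output'
result = len(data)  # -> result = 6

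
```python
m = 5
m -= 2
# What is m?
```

Answer: 3

Derivation:
Trace (tracking m):
m = 5  # -> m = 5
m -= 2  # -> m = 3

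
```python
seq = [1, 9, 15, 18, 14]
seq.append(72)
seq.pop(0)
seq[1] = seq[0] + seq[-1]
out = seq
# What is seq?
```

Trace (tracking seq):
seq = [1, 9, 15, 18, 14]  # -> seq = [1, 9, 15, 18, 14]
seq.append(72)  # -> seq = [1, 9, 15, 18, 14, 72]
seq.pop(0)  # -> seq = [9, 15, 18, 14, 72]
seq[1] = seq[0] + seq[-1]  # -> seq = [9, 81, 18, 14, 72]
out = seq  # -> out = [9, 81, 18, 14, 72]

Answer: [9, 81, 18, 14, 72]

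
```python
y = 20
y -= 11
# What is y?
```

Trace (tracking y):
y = 20  # -> y = 20
y -= 11  # -> y = 9

Answer: 9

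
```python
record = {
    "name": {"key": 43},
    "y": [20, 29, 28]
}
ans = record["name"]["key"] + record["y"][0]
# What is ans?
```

Trace (tracking ans):
record = {'name': {'key': 43}, 'y': [20, 29, 28]}  # -> record = {'name': {'key': 43}, 'y': [20, 29, 28]}
ans = record['name']['key'] + record['y'][0]  # -> ans = 63

Answer: 63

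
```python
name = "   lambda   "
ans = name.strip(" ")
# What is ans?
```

Trace (tracking ans):
name = '   lambda   '  # -> name = '   lambda   '
ans = name.strip(' ')  # -> ans = 'lambda'

Answer: 'lambda'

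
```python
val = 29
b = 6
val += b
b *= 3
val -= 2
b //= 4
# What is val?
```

Trace (tracking val):
val = 29  # -> val = 29
b = 6  # -> b = 6
val += b  # -> val = 35
b *= 3  # -> b = 18
val -= 2  # -> val = 33
b //= 4  # -> b = 4

Answer: 33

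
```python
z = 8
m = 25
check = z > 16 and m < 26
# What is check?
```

Trace (tracking check):
z = 8  # -> z = 8
m = 25  # -> m = 25
check = z > 16 and m < 26  # -> check = False

Answer: False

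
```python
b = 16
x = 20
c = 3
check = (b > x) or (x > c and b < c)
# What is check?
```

Trace (tracking check):
b = 16  # -> b = 16
x = 20  # -> x = 20
c = 3  # -> c = 3
check = b > x or (x > c and b < c)  # -> check = False

Answer: False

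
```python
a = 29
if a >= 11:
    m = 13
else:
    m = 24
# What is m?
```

Trace (tracking m):
a = 29  # -> a = 29
if a >= 11:  # condition is True
    m = 13  # -> m = 13

Answer: 13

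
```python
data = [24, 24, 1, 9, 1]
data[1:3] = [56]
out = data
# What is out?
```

Trace (tracking out):
data = [24, 24, 1, 9, 1]  # -> data = [24, 24, 1, 9, 1]
data[1:3] = [56]  # -> data = [24, 56, 9, 1]
out = data  # -> out = [24, 56, 9, 1]

Answer: [24, 56, 9, 1]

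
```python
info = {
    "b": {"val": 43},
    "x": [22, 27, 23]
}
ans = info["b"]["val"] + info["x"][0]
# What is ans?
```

Answer: 65

Derivation:
Trace (tracking ans):
info = {'b': {'val': 43}, 'x': [22, 27, 23]}  # -> info = {'b': {'val': 43}, 'x': [22, 27, 23]}
ans = info['b']['val'] + info['x'][0]  # -> ans = 65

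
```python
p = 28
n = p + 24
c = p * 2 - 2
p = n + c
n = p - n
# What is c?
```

Trace (tracking c):
p = 28  # -> p = 28
n = p + 24  # -> n = 52
c = p * 2 - 2  # -> c = 54
p = n + c  # -> p = 106
n = p - n  # -> n = 54

Answer: 54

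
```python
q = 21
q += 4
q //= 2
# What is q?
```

Trace (tracking q):
q = 21  # -> q = 21
q += 4  # -> q = 25
q //= 2  # -> q = 12

Answer: 12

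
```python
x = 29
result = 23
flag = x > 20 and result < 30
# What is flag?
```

Answer: True

Derivation:
Trace (tracking flag):
x = 29  # -> x = 29
result = 23  # -> result = 23
flag = x > 20 and result < 30  # -> flag = True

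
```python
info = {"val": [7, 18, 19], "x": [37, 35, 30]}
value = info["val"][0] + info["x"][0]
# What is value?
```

Trace (tracking value):
info = {'val': [7, 18, 19], 'x': [37, 35, 30]}  # -> info = {'val': [7, 18, 19], 'x': [37, 35, 30]}
value = info['val'][0] + info['x'][0]  # -> value = 44

Answer: 44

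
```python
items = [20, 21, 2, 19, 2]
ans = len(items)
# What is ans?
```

Answer: 5

Derivation:
Trace (tracking ans):
items = [20, 21, 2, 19, 2]  # -> items = [20, 21, 2, 19, 2]
ans = len(items)  # -> ans = 5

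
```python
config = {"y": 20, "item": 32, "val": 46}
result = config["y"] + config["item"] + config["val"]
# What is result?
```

Trace (tracking result):
config = {'y': 20, 'item': 32, 'val': 46}  # -> config = {'y': 20, 'item': 32, 'val': 46}
result = config['y'] + config['item'] + config['val']  # -> result = 98

Answer: 98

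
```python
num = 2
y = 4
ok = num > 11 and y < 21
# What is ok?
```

Answer: False

Derivation:
Trace (tracking ok):
num = 2  # -> num = 2
y = 4  # -> y = 4
ok = num > 11 and y < 21  # -> ok = False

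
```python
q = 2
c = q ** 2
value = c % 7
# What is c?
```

Trace (tracking c):
q = 2  # -> q = 2
c = q ** 2  # -> c = 4
value = c % 7  # -> value = 4

Answer: 4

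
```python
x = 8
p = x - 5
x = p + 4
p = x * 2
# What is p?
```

Answer: 14

Derivation:
Trace (tracking p):
x = 8  # -> x = 8
p = x - 5  # -> p = 3
x = p + 4  # -> x = 7
p = x * 2  # -> p = 14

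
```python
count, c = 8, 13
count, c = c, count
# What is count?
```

Answer: 13

Derivation:
Trace (tracking count):
count, c = (8, 13)  # -> count = 8, c = 13
count, c = (c, count)  # -> count = 13, c = 8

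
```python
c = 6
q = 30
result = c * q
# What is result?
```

Trace (tracking result):
c = 6  # -> c = 6
q = 30  # -> q = 30
result = c * q  # -> result = 180

Answer: 180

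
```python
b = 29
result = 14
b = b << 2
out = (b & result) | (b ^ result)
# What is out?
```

Answer: 126

Derivation:
Trace (tracking out):
b = 29  # -> b = 29
result = 14  # -> result = 14
b = b << 2  # -> b = 116
out = b & result | b ^ result  # -> out = 126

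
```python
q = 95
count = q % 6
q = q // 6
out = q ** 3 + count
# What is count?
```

Trace (tracking count):
q = 95  # -> q = 95
count = q % 6  # -> count = 5
q = q // 6  # -> q = 15
out = q ** 3 + count  # -> out = 3380

Answer: 5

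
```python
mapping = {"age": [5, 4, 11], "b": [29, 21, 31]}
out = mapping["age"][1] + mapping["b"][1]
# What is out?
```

Answer: 25

Derivation:
Trace (tracking out):
mapping = {'age': [5, 4, 11], 'b': [29, 21, 31]}  # -> mapping = {'age': [5, 4, 11], 'b': [29, 21, 31]}
out = mapping['age'][1] + mapping['b'][1]  # -> out = 25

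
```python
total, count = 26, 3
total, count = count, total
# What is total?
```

Trace (tracking total):
total, count = (26, 3)  # -> total = 26, count = 3
total, count = (count, total)  # -> total = 3, count = 26

Answer: 3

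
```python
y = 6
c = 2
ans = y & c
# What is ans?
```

Trace (tracking ans):
y = 6  # -> y = 6
c = 2  # -> c = 2
ans = y & c  # -> ans = 2

Answer: 2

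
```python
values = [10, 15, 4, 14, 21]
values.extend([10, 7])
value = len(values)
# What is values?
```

Answer: [10, 15, 4, 14, 21, 10, 7]

Derivation:
Trace (tracking values):
values = [10, 15, 4, 14, 21]  # -> values = [10, 15, 4, 14, 21]
values.extend([10, 7])  # -> values = [10, 15, 4, 14, 21, 10, 7]
value = len(values)  # -> value = 7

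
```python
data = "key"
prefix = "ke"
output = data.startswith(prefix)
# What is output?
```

Trace (tracking output):
data = 'key'  # -> data = 'key'
prefix = 'ke'  # -> prefix = 'ke'
output = data.startswith(prefix)  # -> output = True

Answer: True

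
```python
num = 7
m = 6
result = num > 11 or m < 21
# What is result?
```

Answer: True

Derivation:
Trace (tracking result):
num = 7  # -> num = 7
m = 6  # -> m = 6
result = num > 11 or m < 21  # -> result = True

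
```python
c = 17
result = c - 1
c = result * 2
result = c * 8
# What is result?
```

Answer: 256

Derivation:
Trace (tracking result):
c = 17  # -> c = 17
result = c - 1  # -> result = 16
c = result * 2  # -> c = 32
result = c * 8  # -> result = 256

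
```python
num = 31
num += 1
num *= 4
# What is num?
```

Trace (tracking num):
num = 31  # -> num = 31
num += 1  # -> num = 32
num *= 4  # -> num = 128

Answer: 128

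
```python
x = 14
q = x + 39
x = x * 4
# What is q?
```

Answer: 53

Derivation:
Trace (tracking q):
x = 14  # -> x = 14
q = x + 39  # -> q = 53
x = x * 4  # -> x = 56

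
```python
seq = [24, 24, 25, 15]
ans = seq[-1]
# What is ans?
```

Answer: 15

Derivation:
Trace (tracking ans):
seq = [24, 24, 25, 15]  # -> seq = [24, 24, 25, 15]
ans = seq[-1]  # -> ans = 15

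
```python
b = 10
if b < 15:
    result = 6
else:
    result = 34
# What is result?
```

Answer: 6

Derivation:
Trace (tracking result):
b = 10  # -> b = 10
if b < 15:  # condition is True
    result = 6  # -> result = 6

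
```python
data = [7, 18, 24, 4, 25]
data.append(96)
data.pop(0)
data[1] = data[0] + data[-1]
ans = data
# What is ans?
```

Answer: [18, 114, 4, 25, 96]

Derivation:
Trace (tracking ans):
data = [7, 18, 24, 4, 25]  # -> data = [7, 18, 24, 4, 25]
data.append(96)  # -> data = [7, 18, 24, 4, 25, 96]
data.pop(0)  # -> data = [18, 24, 4, 25, 96]
data[1] = data[0] + data[-1]  # -> data = [18, 114, 4, 25, 96]
ans = data  # -> ans = [18, 114, 4, 25, 96]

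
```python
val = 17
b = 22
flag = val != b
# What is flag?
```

Answer: True

Derivation:
Trace (tracking flag):
val = 17  # -> val = 17
b = 22  # -> b = 22
flag = val != b  # -> flag = True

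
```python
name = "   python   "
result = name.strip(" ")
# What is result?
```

Answer: 'python'

Derivation:
Trace (tracking result):
name = '   python   '  # -> name = '   python   '
result = name.strip(' ')  # -> result = 'python'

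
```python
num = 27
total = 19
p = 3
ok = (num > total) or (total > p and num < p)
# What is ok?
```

Answer: True

Derivation:
Trace (tracking ok):
num = 27  # -> num = 27
total = 19  # -> total = 19
p = 3  # -> p = 3
ok = num > total or (total > p and num < p)  # -> ok = True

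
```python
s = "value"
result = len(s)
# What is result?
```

Trace (tracking result):
s = 'value'  # -> s = 'value'
result = len(s)  # -> result = 5

Answer: 5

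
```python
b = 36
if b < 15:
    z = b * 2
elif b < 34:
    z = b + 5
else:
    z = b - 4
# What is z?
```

Trace (tracking z):
b = 36  # -> b = 36
if b < 15:  # condition is False
elif b < 34:  # condition is False
else:
    z = b - 4  # -> z = 32

Answer: 32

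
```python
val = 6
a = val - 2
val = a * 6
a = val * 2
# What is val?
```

Trace (tracking val):
val = 6  # -> val = 6
a = val - 2  # -> a = 4
val = a * 6  # -> val = 24
a = val * 2  # -> a = 48

Answer: 24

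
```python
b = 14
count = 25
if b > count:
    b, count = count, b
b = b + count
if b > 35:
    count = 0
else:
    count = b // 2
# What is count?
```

Trace (tracking count):
b = 14  # -> b = 14
count = 25  # -> count = 25
if b > count:  # condition is False
b = b + count  # -> b = 39
if b > 35:  # condition is True
    count = 0  # -> count = 0

Answer: 0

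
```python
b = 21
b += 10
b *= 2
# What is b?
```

Trace (tracking b):
b = 21  # -> b = 21
b += 10  # -> b = 31
b *= 2  # -> b = 62

Answer: 62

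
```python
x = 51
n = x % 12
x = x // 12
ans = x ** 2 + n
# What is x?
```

Trace (tracking x):
x = 51  # -> x = 51
n = x % 12  # -> n = 3
x = x // 12  # -> x = 4
ans = x ** 2 + n  # -> ans = 19

Answer: 4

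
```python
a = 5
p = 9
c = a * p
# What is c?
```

Answer: 45

Derivation:
Trace (tracking c):
a = 5  # -> a = 5
p = 9  # -> p = 9
c = a * p  # -> c = 45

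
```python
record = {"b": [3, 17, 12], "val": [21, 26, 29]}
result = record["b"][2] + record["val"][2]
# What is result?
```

Trace (tracking result):
record = {'b': [3, 17, 12], 'val': [21, 26, 29]}  # -> record = {'b': [3, 17, 12], 'val': [21, 26, 29]}
result = record['b'][2] + record['val'][2]  # -> result = 41

Answer: 41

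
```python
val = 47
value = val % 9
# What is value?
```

Answer: 2

Derivation:
Trace (tracking value):
val = 47  # -> val = 47
value = val % 9  # -> value = 2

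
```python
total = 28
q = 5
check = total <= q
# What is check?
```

Trace (tracking check):
total = 28  # -> total = 28
q = 5  # -> q = 5
check = total <= q  # -> check = False

Answer: False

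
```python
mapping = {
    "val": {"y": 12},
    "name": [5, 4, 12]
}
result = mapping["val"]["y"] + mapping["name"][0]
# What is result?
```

Trace (tracking result):
mapping = {'val': {'y': 12}, 'name': [5, 4, 12]}  # -> mapping = {'val': {'y': 12}, 'name': [5, 4, 12]}
result = mapping['val']['y'] + mapping['name'][0]  # -> result = 17

Answer: 17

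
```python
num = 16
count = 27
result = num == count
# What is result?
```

Answer: False

Derivation:
Trace (tracking result):
num = 16  # -> num = 16
count = 27  # -> count = 27
result = num == count  # -> result = False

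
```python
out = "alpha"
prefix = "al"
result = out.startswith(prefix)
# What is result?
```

Trace (tracking result):
out = 'alpha'  # -> out = 'alpha'
prefix = 'al'  # -> prefix = 'al'
result = out.startswith(prefix)  # -> result = True

Answer: True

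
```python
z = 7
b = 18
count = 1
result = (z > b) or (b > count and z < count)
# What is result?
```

Answer: False

Derivation:
Trace (tracking result):
z = 7  # -> z = 7
b = 18  # -> b = 18
count = 1  # -> count = 1
result = z > b or (b > count and z < count)  # -> result = False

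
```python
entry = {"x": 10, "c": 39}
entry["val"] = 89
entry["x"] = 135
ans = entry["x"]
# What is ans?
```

Trace (tracking ans):
entry = {'x': 10, 'c': 39}  # -> entry = {'x': 10, 'c': 39}
entry['val'] = 89  # -> entry = {'x': 10, 'c': 39, 'val': 89}
entry['x'] = 135  # -> entry = {'x': 135, 'c': 39, 'val': 89}
ans = entry['x']  # -> ans = 135

Answer: 135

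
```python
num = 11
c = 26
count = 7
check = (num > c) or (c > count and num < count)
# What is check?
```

Trace (tracking check):
num = 11  # -> num = 11
c = 26  # -> c = 26
count = 7  # -> count = 7
check = num > c or (c > count and num < count)  # -> check = False

Answer: False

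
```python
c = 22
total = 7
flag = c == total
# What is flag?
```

Answer: False

Derivation:
Trace (tracking flag):
c = 22  # -> c = 22
total = 7  # -> total = 7
flag = c == total  # -> flag = False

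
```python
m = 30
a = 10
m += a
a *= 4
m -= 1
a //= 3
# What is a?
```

Trace (tracking a):
m = 30  # -> m = 30
a = 10  # -> a = 10
m += a  # -> m = 40
a *= 4  # -> a = 40
m -= 1  # -> m = 39
a //= 3  # -> a = 13

Answer: 13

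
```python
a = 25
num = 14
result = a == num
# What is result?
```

Answer: False

Derivation:
Trace (tracking result):
a = 25  # -> a = 25
num = 14  # -> num = 14
result = a == num  # -> result = False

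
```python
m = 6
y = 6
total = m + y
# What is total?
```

Trace (tracking total):
m = 6  # -> m = 6
y = 6  # -> y = 6
total = m + y  # -> total = 12

Answer: 12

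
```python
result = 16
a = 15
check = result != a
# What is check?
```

Answer: True

Derivation:
Trace (tracking check):
result = 16  # -> result = 16
a = 15  # -> a = 15
check = result != a  # -> check = True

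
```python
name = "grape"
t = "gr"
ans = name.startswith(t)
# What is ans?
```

Answer: True

Derivation:
Trace (tracking ans):
name = 'grape'  # -> name = 'grape'
t = 'gr'  # -> t = 'gr'
ans = name.startswith(t)  # -> ans = True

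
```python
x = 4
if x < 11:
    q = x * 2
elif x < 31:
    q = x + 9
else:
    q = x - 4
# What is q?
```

Trace (tracking q):
x = 4  # -> x = 4
if x < 11:  # condition is True
    q = x * 2  # -> q = 8

Answer: 8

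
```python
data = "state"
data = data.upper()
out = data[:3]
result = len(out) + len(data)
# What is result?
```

Answer: 8

Derivation:
Trace (tracking result):
data = 'state'  # -> data = 'state'
data = data.upper()  # -> data = 'STATE'
out = data[:3]  # -> out = 'STA'
result = len(out) + len(data)  # -> result = 8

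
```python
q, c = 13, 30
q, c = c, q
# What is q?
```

Answer: 30

Derivation:
Trace (tracking q):
q, c = (13, 30)  # -> q = 13, c = 30
q, c = (c, q)  # -> q = 30, c = 13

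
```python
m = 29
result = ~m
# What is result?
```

Trace (tracking result):
m = 29  # -> m = 29
result = ~m  # -> result = -30

Answer: -30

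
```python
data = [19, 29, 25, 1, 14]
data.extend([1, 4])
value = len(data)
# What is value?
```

Answer: 7

Derivation:
Trace (tracking value):
data = [19, 29, 25, 1, 14]  # -> data = [19, 29, 25, 1, 14]
data.extend([1, 4])  # -> data = [19, 29, 25, 1, 14, 1, 4]
value = len(data)  # -> value = 7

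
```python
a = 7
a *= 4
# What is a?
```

Trace (tracking a):
a = 7  # -> a = 7
a *= 4  # -> a = 28

Answer: 28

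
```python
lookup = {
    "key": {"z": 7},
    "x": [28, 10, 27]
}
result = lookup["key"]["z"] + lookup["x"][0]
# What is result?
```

Answer: 35

Derivation:
Trace (tracking result):
lookup = {'key': {'z': 7}, 'x': [28, 10, 27]}  # -> lookup = {'key': {'z': 7}, 'x': [28, 10, 27]}
result = lookup['key']['z'] + lookup['x'][0]  # -> result = 35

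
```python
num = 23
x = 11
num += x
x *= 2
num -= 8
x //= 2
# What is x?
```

Trace (tracking x):
num = 23  # -> num = 23
x = 11  # -> x = 11
num += x  # -> num = 34
x *= 2  # -> x = 22
num -= 8  # -> num = 26
x //= 2  # -> x = 11

Answer: 11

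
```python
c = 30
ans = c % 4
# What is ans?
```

Trace (tracking ans):
c = 30  # -> c = 30
ans = c % 4  # -> ans = 2

Answer: 2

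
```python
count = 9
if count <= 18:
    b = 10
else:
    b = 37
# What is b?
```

Answer: 10

Derivation:
Trace (tracking b):
count = 9  # -> count = 9
if count <= 18:  # condition is True
    b = 10  # -> b = 10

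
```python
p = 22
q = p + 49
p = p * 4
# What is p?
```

Trace (tracking p):
p = 22  # -> p = 22
q = p + 49  # -> q = 71
p = p * 4  # -> p = 88

Answer: 88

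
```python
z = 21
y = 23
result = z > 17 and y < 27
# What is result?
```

Answer: True

Derivation:
Trace (tracking result):
z = 21  # -> z = 21
y = 23  # -> y = 23
result = z > 17 and y < 27  # -> result = True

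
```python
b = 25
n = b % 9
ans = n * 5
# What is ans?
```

Answer: 35

Derivation:
Trace (tracking ans):
b = 25  # -> b = 25
n = b % 9  # -> n = 7
ans = n * 5  # -> ans = 35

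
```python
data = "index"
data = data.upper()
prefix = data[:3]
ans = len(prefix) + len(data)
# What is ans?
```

Trace (tracking ans):
data = 'index'  # -> data = 'index'
data = data.upper()  # -> data = 'INDEX'
prefix = data[:3]  # -> prefix = 'IND'
ans = len(prefix) + len(data)  # -> ans = 8

Answer: 8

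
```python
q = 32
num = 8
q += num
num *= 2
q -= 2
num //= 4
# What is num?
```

Answer: 4

Derivation:
Trace (tracking num):
q = 32  # -> q = 32
num = 8  # -> num = 8
q += num  # -> q = 40
num *= 2  # -> num = 16
q -= 2  # -> q = 38
num //= 4  # -> num = 4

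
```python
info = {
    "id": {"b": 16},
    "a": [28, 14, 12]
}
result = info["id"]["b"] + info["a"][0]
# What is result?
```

Answer: 44

Derivation:
Trace (tracking result):
info = {'id': {'b': 16}, 'a': [28, 14, 12]}  # -> info = {'id': {'b': 16}, 'a': [28, 14, 12]}
result = info['id']['b'] + info['a'][0]  # -> result = 44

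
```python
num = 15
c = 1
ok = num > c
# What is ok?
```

Trace (tracking ok):
num = 15  # -> num = 15
c = 1  # -> c = 1
ok = num > c  # -> ok = True

Answer: True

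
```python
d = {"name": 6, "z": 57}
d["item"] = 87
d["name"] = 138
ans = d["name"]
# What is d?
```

Trace (tracking d):
d = {'name': 6, 'z': 57}  # -> d = {'name': 6, 'z': 57}
d['item'] = 87  # -> d = {'name': 6, 'z': 57, 'item': 87}
d['name'] = 138  # -> d = {'name': 138, 'z': 57, 'item': 87}
ans = d['name']  # -> ans = 138

Answer: {'name': 138, 'z': 57, 'item': 87}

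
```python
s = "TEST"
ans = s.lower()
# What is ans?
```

Trace (tracking ans):
s = 'TEST'  # -> s = 'TEST'
ans = s.lower()  # -> ans = 'test'

Answer: 'test'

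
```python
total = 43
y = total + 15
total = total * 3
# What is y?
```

Trace (tracking y):
total = 43  # -> total = 43
y = total + 15  # -> y = 58
total = total * 3  # -> total = 129

Answer: 58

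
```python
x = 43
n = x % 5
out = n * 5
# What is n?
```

Trace (tracking n):
x = 43  # -> x = 43
n = x % 5  # -> n = 3
out = n * 5  # -> out = 15

Answer: 3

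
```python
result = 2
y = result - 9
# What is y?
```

Trace (tracking y):
result = 2  # -> result = 2
y = result - 9  # -> y = -7

Answer: -7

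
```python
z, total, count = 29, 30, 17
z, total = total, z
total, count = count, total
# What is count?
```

Trace (tracking count):
z, total, count = (29, 30, 17)  # -> z = 29, total = 30, count = 17
z, total = (total, z)  # -> z = 30, total = 29
total, count = (count, total)  # -> total = 17, count = 29

Answer: 29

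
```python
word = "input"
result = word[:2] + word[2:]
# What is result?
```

Answer: 'input'

Derivation:
Trace (tracking result):
word = 'input'  # -> word = 'input'
result = word[:2] + word[2:]  # -> result = 'input'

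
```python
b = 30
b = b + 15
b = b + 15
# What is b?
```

Answer: 60

Derivation:
Trace (tracking b):
b = 30  # -> b = 30
b = b + 15  # -> b = 45
b = b + 15  # -> b = 60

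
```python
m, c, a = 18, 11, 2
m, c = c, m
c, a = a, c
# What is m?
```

Trace (tracking m):
m, c, a = (18, 11, 2)  # -> m = 18, c = 11, a = 2
m, c = (c, m)  # -> m = 11, c = 18
c, a = (a, c)  # -> c = 2, a = 18

Answer: 11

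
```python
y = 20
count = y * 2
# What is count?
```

Answer: 40

Derivation:
Trace (tracking count):
y = 20  # -> y = 20
count = y * 2  # -> count = 40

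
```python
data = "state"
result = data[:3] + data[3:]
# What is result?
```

Trace (tracking result):
data = 'state'  # -> data = 'state'
result = data[:3] + data[3:]  # -> result = 'state'

Answer: 'state'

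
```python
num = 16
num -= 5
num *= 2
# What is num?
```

Trace (tracking num):
num = 16  # -> num = 16
num -= 5  # -> num = 11
num *= 2  # -> num = 22

Answer: 22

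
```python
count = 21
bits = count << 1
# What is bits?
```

Trace (tracking bits):
count = 21  # -> count = 21
bits = count << 1  # -> bits = 42

Answer: 42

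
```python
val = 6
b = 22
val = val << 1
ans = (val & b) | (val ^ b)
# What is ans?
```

Answer: 30

Derivation:
Trace (tracking ans):
val = 6  # -> val = 6
b = 22  # -> b = 22
val = val << 1  # -> val = 12
ans = val & b | val ^ b  # -> ans = 30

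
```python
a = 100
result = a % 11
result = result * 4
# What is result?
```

Answer: 4

Derivation:
Trace (tracking result):
a = 100  # -> a = 100
result = a % 11  # -> result = 1
result = result * 4  # -> result = 4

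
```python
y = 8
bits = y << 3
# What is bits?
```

Answer: 64

Derivation:
Trace (tracking bits):
y = 8  # -> y = 8
bits = y << 3  # -> bits = 64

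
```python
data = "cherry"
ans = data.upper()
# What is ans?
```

Answer: 'CHERRY'

Derivation:
Trace (tracking ans):
data = 'cherry'  # -> data = 'cherry'
ans = data.upper()  # -> ans = 'CHERRY'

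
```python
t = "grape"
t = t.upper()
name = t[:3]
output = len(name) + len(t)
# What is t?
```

Trace (tracking t):
t = 'grape'  # -> t = 'grape'
t = t.upper()  # -> t = 'GRAPE'
name = t[:3]  # -> name = 'GRA'
output = len(name) + len(t)  # -> output = 8

Answer: 'GRAPE'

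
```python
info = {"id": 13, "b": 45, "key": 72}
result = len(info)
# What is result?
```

Trace (tracking result):
info = {'id': 13, 'b': 45, 'key': 72}  # -> info = {'id': 13, 'b': 45, 'key': 72}
result = len(info)  # -> result = 3

Answer: 3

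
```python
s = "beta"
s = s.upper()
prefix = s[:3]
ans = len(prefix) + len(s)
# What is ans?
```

Answer: 7

Derivation:
Trace (tracking ans):
s = 'beta'  # -> s = 'beta'
s = s.upper()  # -> s = 'BETA'
prefix = s[:3]  # -> prefix = 'BET'
ans = len(prefix) + len(s)  # -> ans = 7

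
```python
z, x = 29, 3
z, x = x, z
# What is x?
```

Answer: 29

Derivation:
Trace (tracking x):
z, x = (29, 3)  # -> z = 29, x = 3
z, x = (x, z)  # -> z = 3, x = 29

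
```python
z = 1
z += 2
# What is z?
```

Answer: 3

Derivation:
Trace (tracking z):
z = 1  # -> z = 1
z += 2  # -> z = 3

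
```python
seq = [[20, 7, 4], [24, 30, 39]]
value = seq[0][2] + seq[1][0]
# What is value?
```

Answer: 28

Derivation:
Trace (tracking value):
seq = [[20, 7, 4], [24, 30, 39]]  # -> seq = [[20, 7, 4], [24, 30, 39]]
value = seq[0][2] + seq[1][0]  # -> value = 28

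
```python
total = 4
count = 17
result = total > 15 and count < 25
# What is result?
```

Trace (tracking result):
total = 4  # -> total = 4
count = 17  # -> count = 17
result = total > 15 and count < 25  # -> result = False

Answer: False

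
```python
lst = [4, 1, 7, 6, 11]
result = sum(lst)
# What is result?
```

Answer: 29

Derivation:
Trace (tracking result):
lst = [4, 1, 7, 6, 11]  # -> lst = [4, 1, 7, 6, 11]
result = sum(lst)  # -> result = 29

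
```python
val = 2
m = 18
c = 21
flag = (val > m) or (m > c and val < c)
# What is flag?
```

Answer: False

Derivation:
Trace (tracking flag):
val = 2  # -> val = 2
m = 18  # -> m = 18
c = 21  # -> c = 21
flag = val > m or (m > c and val < c)  # -> flag = False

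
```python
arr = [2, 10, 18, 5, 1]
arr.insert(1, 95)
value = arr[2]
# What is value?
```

Trace (tracking value):
arr = [2, 10, 18, 5, 1]  # -> arr = [2, 10, 18, 5, 1]
arr.insert(1, 95)  # -> arr = [2, 95, 10, 18, 5, 1]
value = arr[2]  # -> value = 10

Answer: 10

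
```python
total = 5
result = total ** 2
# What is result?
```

Answer: 25

Derivation:
Trace (tracking result):
total = 5  # -> total = 5
result = total ** 2  # -> result = 25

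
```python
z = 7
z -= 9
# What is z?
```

Answer: -2

Derivation:
Trace (tracking z):
z = 7  # -> z = 7
z -= 9  # -> z = -2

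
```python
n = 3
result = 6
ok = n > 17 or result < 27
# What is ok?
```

Answer: True

Derivation:
Trace (tracking ok):
n = 3  # -> n = 3
result = 6  # -> result = 6
ok = n > 17 or result < 27  # -> ok = True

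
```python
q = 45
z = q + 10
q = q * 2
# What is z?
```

Answer: 55

Derivation:
Trace (tracking z):
q = 45  # -> q = 45
z = q + 10  # -> z = 55
q = q * 2  # -> q = 90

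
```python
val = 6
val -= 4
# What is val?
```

Answer: 2

Derivation:
Trace (tracking val):
val = 6  # -> val = 6
val -= 4  # -> val = 2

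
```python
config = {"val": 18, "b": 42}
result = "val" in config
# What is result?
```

Answer: True

Derivation:
Trace (tracking result):
config = {'val': 18, 'b': 42}  # -> config = {'val': 18, 'b': 42}
result = 'val' in config  # -> result = True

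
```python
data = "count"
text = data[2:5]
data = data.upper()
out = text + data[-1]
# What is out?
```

Answer: 'untT'

Derivation:
Trace (tracking out):
data = 'count'  # -> data = 'count'
text = data[2:5]  # -> text = 'unt'
data = data.upper()  # -> data = 'COUNT'
out = text + data[-1]  # -> out = 'untT'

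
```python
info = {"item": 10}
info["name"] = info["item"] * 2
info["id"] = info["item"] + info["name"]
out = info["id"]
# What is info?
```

Trace (tracking info):
info = {'item': 10}  # -> info = {'item': 10}
info['name'] = info['item'] * 2  # -> info = {'item': 10, 'name': 20}
info['id'] = info['item'] + info['name']  # -> info = {'item': 10, 'name': 20, 'id': 30}
out = info['id']  # -> out = 30

Answer: {'item': 10, 'name': 20, 'id': 30}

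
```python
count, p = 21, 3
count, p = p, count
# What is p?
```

Answer: 21

Derivation:
Trace (tracking p):
count, p = (21, 3)  # -> count = 21, p = 3
count, p = (p, count)  # -> count = 3, p = 21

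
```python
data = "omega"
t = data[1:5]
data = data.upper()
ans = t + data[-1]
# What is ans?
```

Trace (tracking ans):
data = 'omega'  # -> data = 'omega'
t = data[1:5]  # -> t = 'mega'
data = data.upper()  # -> data = 'OMEGA'
ans = t + data[-1]  # -> ans = 'megaA'

Answer: 'megaA'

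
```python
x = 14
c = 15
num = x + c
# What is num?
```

Trace (tracking num):
x = 14  # -> x = 14
c = 15  # -> c = 15
num = x + c  # -> num = 29

Answer: 29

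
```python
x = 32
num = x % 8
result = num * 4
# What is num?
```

Trace (tracking num):
x = 32  # -> x = 32
num = x % 8  # -> num = 0
result = num * 4  # -> result = 0

Answer: 0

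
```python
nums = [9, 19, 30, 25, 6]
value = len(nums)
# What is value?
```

Trace (tracking value):
nums = [9, 19, 30, 25, 6]  # -> nums = [9, 19, 30, 25, 6]
value = len(nums)  # -> value = 5

Answer: 5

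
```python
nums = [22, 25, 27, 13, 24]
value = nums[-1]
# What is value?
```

Trace (tracking value):
nums = [22, 25, 27, 13, 24]  # -> nums = [22, 25, 27, 13, 24]
value = nums[-1]  # -> value = 24

Answer: 24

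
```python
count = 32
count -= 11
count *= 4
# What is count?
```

Trace (tracking count):
count = 32  # -> count = 32
count -= 11  # -> count = 21
count *= 4  # -> count = 84

Answer: 84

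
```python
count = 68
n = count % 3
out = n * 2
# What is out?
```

Answer: 4

Derivation:
Trace (tracking out):
count = 68  # -> count = 68
n = count % 3  # -> n = 2
out = n * 2  # -> out = 4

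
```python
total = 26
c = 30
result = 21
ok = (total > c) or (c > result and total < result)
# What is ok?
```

Answer: False

Derivation:
Trace (tracking ok):
total = 26  # -> total = 26
c = 30  # -> c = 30
result = 21  # -> result = 21
ok = total > c or (c > result and total < result)  # -> ok = False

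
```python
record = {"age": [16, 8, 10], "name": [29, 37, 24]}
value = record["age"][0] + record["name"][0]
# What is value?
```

Answer: 45

Derivation:
Trace (tracking value):
record = {'age': [16, 8, 10], 'name': [29, 37, 24]}  # -> record = {'age': [16, 8, 10], 'name': [29, 37, 24]}
value = record['age'][0] + record['name'][0]  # -> value = 45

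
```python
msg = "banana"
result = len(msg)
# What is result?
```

Trace (tracking result):
msg = 'banana'  # -> msg = 'banana'
result = len(msg)  # -> result = 6

Answer: 6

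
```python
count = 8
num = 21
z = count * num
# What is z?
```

Trace (tracking z):
count = 8  # -> count = 8
num = 21  # -> num = 21
z = count * num  # -> z = 168

Answer: 168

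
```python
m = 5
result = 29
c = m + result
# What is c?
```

Answer: 34

Derivation:
Trace (tracking c):
m = 5  # -> m = 5
result = 29  # -> result = 29
c = m + result  # -> c = 34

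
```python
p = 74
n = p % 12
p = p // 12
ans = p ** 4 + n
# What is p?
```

Answer: 6

Derivation:
Trace (tracking p):
p = 74  # -> p = 74
n = p % 12  # -> n = 2
p = p // 12  # -> p = 6
ans = p ** 4 + n  # -> ans = 1298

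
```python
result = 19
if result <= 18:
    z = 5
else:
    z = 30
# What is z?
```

Trace (tracking z):
result = 19  # -> result = 19
if result <= 18:  # condition is False
else:
    z = 30  # -> z = 30

Answer: 30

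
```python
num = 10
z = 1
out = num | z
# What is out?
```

Answer: 11

Derivation:
Trace (tracking out):
num = 10  # -> num = 10
z = 1  # -> z = 1
out = num | z  # -> out = 11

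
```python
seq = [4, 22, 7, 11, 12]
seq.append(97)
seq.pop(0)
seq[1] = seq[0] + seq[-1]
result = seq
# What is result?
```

Answer: [22, 119, 11, 12, 97]

Derivation:
Trace (tracking result):
seq = [4, 22, 7, 11, 12]  # -> seq = [4, 22, 7, 11, 12]
seq.append(97)  # -> seq = [4, 22, 7, 11, 12, 97]
seq.pop(0)  # -> seq = [22, 7, 11, 12, 97]
seq[1] = seq[0] + seq[-1]  # -> seq = [22, 119, 11, 12, 97]
result = seq  # -> result = [22, 119, 11, 12, 97]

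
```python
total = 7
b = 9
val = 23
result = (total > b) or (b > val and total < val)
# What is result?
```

Answer: False

Derivation:
Trace (tracking result):
total = 7  # -> total = 7
b = 9  # -> b = 9
val = 23  # -> val = 23
result = total > b or (b > val and total < val)  # -> result = False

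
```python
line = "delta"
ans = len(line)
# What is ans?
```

Answer: 5

Derivation:
Trace (tracking ans):
line = 'delta'  # -> line = 'delta'
ans = len(line)  # -> ans = 5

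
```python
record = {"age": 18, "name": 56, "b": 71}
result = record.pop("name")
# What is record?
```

Trace (tracking record):
record = {'age': 18, 'name': 56, 'b': 71}  # -> record = {'age': 18, 'name': 56, 'b': 71}
result = record.pop('name')  # -> result = 56

Answer: {'age': 18, 'b': 71}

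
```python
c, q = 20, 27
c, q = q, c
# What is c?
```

Trace (tracking c):
c, q = (20, 27)  # -> c = 20, q = 27
c, q = (q, c)  # -> c = 27, q = 20

Answer: 27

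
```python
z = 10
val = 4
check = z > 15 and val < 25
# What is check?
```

Trace (tracking check):
z = 10  # -> z = 10
val = 4  # -> val = 4
check = z > 15 and val < 25  # -> check = False

Answer: False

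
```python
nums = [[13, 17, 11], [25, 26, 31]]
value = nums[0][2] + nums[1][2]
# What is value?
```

Trace (tracking value):
nums = [[13, 17, 11], [25, 26, 31]]  # -> nums = [[13, 17, 11], [25, 26, 31]]
value = nums[0][2] + nums[1][2]  # -> value = 42

Answer: 42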